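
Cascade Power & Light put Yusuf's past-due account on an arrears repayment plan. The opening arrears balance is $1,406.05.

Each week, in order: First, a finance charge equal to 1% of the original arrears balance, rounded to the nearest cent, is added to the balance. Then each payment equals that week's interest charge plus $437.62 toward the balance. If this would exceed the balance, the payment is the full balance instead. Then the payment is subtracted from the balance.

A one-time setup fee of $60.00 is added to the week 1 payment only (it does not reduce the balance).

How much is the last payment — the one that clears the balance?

# | Opening | Interest | Payment | Fee | End bal
1 | $1,406.05 | $14.06 | $451.68 | $60.00 | $968.43
2 | $968.43 | $14.06 | $451.68 | — | $530.81
3 | $530.81 | $14.06 | $451.68 | — | $93.19
4 | $93.19 | $14.06 | $107.25 | — | $0.00

$107.25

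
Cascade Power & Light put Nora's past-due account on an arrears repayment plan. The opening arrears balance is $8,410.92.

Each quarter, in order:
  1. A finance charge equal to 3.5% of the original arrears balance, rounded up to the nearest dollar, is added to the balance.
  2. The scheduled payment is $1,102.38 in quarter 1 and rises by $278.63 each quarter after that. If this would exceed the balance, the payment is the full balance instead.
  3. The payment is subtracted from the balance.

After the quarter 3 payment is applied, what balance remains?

Quarter 1: opening $8,410.92; interest $295.00 → $8,705.92; payment $1,102.38; balance $7,603.54
Quarter 2: opening $7,603.54; interest $295.00 → $7,898.54; payment $1,381.01; balance $6,517.53
Quarter 3: opening $6,517.53; interest $295.00 → $6,812.53; payment $1,659.64; balance $5,152.89

$5,152.89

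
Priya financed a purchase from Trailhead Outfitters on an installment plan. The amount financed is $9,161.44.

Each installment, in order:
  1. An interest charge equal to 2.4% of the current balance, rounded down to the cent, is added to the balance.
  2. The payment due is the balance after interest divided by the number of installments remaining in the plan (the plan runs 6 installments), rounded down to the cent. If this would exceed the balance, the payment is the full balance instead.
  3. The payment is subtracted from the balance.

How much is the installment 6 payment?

$1,760.39

Installment 1: $9,161.44 +$219.87 interest = $9,381.31; pay $1,563.55 → $7,817.76
Installment 2: $7,817.76 +$187.62 interest = $8,005.38; pay $1,601.07 → $6,404.31
Installment 3: $6,404.31 +$153.70 interest = $6,558.01; pay $1,639.50 → $4,918.51
Installment 4: $4,918.51 +$118.04 interest = $5,036.55; pay $1,678.85 → $3,357.70
Installment 5: $3,357.70 +$80.58 interest = $3,438.28; pay $1,719.14 → $1,719.14
Installment 6: $1,719.14 +$41.25 interest = $1,760.39; pay $1,760.39 → $0.00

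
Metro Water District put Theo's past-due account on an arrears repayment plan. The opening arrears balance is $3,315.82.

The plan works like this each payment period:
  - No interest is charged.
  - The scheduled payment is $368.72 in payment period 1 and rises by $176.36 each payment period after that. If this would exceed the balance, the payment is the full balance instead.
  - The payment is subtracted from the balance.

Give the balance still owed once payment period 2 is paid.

$2,402.02

# | Opening | Payment | End bal
1 | $3,315.82 | $368.72 | $2,947.10
2 | $2,947.10 | $545.08 | $2,402.02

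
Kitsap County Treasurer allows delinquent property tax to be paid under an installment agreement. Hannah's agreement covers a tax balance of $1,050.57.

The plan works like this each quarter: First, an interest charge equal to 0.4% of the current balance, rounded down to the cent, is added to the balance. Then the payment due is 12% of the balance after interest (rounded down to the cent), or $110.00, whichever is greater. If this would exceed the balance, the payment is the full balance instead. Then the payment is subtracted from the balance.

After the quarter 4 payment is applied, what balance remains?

$606.22

Quarter 1: opening $1,050.57; interest $4.20 → $1,054.77; payment $126.57; balance $928.20
Quarter 2: opening $928.20; interest $3.71 → $931.91; payment $111.82; balance $820.09
Quarter 3: opening $820.09; interest $3.28 → $823.37; payment $110.00; balance $713.37
Quarter 4: opening $713.37; interest $2.85 → $716.22; payment $110.00; balance $606.22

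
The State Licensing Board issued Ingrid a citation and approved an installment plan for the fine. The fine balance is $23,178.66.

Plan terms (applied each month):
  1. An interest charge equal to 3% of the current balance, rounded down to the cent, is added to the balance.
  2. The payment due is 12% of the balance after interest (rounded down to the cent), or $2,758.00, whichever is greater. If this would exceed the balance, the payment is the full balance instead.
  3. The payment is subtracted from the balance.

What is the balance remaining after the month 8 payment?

$4,705.48

# | Opening | Interest | Payment | End bal
1 | $23,178.66 | $695.35 | $2,864.88 | $21,009.13
2 | $21,009.13 | $630.27 | $2,758.00 | $18,881.40
3 | $18,881.40 | $566.44 | $2,758.00 | $16,689.84
4 | $16,689.84 | $500.69 | $2,758.00 | $14,432.53
5 | $14,432.53 | $432.97 | $2,758.00 | $12,107.50
6 | $12,107.50 | $363.22 | $2,758.00 | $9,712.72
7 | $9,712.72 | $291.38 | $2,758.00 | $7,246.10
8 | $7,246.10 | $217.38 | $2,758.00 | $4,705.48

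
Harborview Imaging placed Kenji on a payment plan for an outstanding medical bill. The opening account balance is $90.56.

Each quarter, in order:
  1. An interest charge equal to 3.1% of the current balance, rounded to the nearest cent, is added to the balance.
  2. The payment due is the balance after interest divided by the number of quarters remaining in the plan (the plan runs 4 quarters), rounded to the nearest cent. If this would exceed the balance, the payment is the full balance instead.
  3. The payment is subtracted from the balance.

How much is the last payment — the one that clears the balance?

$25.58

Quarter 1: $90.56 +$2.81 interest = $93.37; pay $23.34 → $70.03
Quarter 2: $70.03 +$2.17 interest = $72.20; pay $24.07 → $48.13
Quarter 3: $48.13 +$1.49 interest = $49.62; pay $24.81 → $24.81
Quarter 4: $24.81 +$0.77 interest = $25.58; pay $25.58 → $0.00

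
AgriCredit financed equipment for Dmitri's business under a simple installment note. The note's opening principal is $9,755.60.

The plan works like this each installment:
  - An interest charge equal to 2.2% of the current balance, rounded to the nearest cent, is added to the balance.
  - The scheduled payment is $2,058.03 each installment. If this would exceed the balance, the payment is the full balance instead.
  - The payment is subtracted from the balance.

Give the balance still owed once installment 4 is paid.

$2,135.05

Installment 1: opening $9,755.60; interest $214.62 → $9,970.22; payment $2,058.03; balance $7,912.19
Installment 2: opening $7,912.19; interest $174.07 → $8,086.26; payment $2,058.03; balance $6,028.23
Installment 3: opening $6,028.23; interest $132.62 → $6,160.85; payment $2,058.03; balance $4,102.82
Installment 4: opening $4,102.82; interest $90.26 → $4,193.08; payment $2,058.03; balance $2,135.05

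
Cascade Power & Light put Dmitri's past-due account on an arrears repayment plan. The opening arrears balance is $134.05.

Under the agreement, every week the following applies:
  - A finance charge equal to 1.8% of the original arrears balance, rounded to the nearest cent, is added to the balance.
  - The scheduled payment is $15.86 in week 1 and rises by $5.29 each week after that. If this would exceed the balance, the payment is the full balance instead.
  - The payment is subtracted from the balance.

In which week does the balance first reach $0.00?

Week 1: opening $134.05; interest $2.41 → $136.46; payment $15.86; balance $120.60
Week 2: opening $120.60; interest $2.41 → $123.01; payment $21.15; balance $101.86
Week 3: opening $101.86; interest $2.41 → $104.27; payment $26.44; balance $77.83
Week 4: opening $77.83; interest $2.41 → $80.24; payment $31.73; balance $48.51
Week 5: opening $48.51; interest $2.41 → $50.92; payment $37.02; balance $13.90
Week 6: opening $13.90; interest $2.41 → $16.31; payment $16.31; balance $0.00
Balance reaches $0.00 in week 6.

6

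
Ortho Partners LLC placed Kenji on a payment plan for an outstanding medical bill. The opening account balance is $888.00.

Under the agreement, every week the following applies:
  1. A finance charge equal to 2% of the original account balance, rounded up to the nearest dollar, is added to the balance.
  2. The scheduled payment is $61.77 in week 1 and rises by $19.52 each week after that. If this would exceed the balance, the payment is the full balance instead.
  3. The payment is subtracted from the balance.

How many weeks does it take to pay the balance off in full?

8

# | Opening | Interest | Payment | End bal
1 | $888.00 | $18.00 | $61.77 | $844.23
2 | $844.23 | $18.00 | $81.29 | $780.94
3 | $780.94 | $18.00 | $100.81 | $698.13
4 | $698.13 | $18.00 | $120.33 | $595.80
5 | $595.80 | $18.00 | $139.85 | $473.95
6 | $473.95 | $18.00 | $159.37 | $332.58
7 | $332.58 | $18.00 | $178.89 | $171.69
8 | $171.69 | $18.00 | $189.69 | $0.00
Balance reaches $0.00 in week 8.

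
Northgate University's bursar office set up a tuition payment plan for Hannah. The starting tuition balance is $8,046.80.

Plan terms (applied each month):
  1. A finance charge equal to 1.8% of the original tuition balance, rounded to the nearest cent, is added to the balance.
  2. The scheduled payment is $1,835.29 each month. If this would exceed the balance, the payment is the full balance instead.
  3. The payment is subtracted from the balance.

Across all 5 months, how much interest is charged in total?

$724.20

Month 1: $8,046.80 +$144.84 interest = $8,191.64; pay $1,835.29 → $6,356.35
Month 2: $6,356.35 +$144.84 interest = $6,501.19; pay $1,835.29 → $4,665.90
Month 3: $4,665.90 +$144.84 interest = $4,810.74; pay $1,835.29 → $2,975.45
Month 4: $2,975.45 +$144.84 interest = $3,120.29; pay $1,835.29 → $1,285.00
Month 5: $1,285.00 +$144.84 interest = $1,429.84; pay $1,429.84 → $0.00
Total interest: $144.84 + $144.84 + $144.84 + $144.84 + $144.84 = $724.20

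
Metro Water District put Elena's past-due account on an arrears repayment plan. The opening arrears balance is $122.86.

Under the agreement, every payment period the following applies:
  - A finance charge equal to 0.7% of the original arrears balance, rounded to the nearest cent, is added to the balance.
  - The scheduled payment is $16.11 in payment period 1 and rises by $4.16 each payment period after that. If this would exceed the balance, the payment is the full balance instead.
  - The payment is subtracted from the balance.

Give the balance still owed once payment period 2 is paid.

Payment period 1: opening $122.86; interest $0.86 → $123.72; payment $16.11; balance $107.61
Payment period 2: opening $107.61; interest $0.86 → $108.47; payment $20.27; balance $88.20

$88.20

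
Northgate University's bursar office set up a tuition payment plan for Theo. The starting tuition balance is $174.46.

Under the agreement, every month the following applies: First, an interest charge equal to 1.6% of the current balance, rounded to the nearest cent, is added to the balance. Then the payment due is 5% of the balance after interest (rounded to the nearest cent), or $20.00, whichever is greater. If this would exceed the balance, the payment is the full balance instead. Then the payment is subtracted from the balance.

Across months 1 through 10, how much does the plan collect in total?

Month 1: opening $174.46; interest $2.79 → $177.25; payment $20.00; balance $157.25
Month 2: opening $157.25; interest $2.52 → $159.77; payment $20.00; balance $139.77
Month 3: opening $139.77; interest $2.24 → $142.01; payment $20.00; balance $122.01
Month 4: opening $122.01; interest $1.95 → $123.96; payment $20.00; balance $103.96
Month 5: opening $103.96; interest $1.66 → $105.62; payment $20.00; balance $85.62
Month 6: opening $85.62; interest $1.37 → $86.99; payment $20.00; balance $66.99
Month 7: opening $66.99; interest $1.07 → $68.06; payment $20.00; balance $48.06
Month 8: opening $48.06; interest $0.77 → $48.83; payment $20.00; balance $28.83
Month 9: opening $28.83; interest $0.46 → $29.29; payment $20.00; balance $9.29
Month 10: opening $9.29; interest $0.15 → $9.44; payment $9.44; balance $0.00
Total paid: $189.44

$189.44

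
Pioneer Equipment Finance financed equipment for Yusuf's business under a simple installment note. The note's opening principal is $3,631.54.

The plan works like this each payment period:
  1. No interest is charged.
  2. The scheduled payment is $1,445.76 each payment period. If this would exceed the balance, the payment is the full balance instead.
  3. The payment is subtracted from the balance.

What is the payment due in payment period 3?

$740.02

Payment period 1: $3,631.54 − $1,445.76 → $2,185.78
Payment period 2: $2,185.78 − $1,445.76 → $740.02
Payment period 3: $740.02 − $740.02 → $0.00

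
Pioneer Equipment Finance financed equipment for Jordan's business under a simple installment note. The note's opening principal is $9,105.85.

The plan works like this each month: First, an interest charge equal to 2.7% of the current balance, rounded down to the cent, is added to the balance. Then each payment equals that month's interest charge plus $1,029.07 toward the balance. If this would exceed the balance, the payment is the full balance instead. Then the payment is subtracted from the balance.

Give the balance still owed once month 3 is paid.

$6,018.64

Month 1: opening $9,105.85; interest $245.85 → $9,351.70; payment $1,274.92; balance $8,076.78
Month 2: opening $8,076.78; interest $218.07 → $8,294.85; payment $1,247.14; balance $7,047.71
Month 3: opening $7,047.71; interest $190.28 → $7,237.99; payment $1,219.35; balance $6,018.64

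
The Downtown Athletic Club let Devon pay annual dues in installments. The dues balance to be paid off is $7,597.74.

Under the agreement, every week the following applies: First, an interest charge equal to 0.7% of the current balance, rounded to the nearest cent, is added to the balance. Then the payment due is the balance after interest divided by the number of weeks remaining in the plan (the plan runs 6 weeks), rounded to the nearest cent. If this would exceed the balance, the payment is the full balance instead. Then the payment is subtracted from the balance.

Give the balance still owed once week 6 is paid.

Week 1: $7,597.74 +$53.18 interest = $7,650.92; pay $1,275.15 → $6,375.77
Week 2: $6,375.77 +$44.63 interest = $6,420.40; pay $1,284.08 → $5,136.32
Week 3: $5,136.32 +$35.95 interest = $5,172.27; pay $1,293.07 → $3,879.20
Week 4: $3,879.20 +$27.15 interest = $3,906.35; pay $1,302.12 → $2,604.23
Week 5: $2,604.23 +$18.23 interest = $2,622.46; pay $1,311.23 → $1,311.23
Week 6: $1,311.23 +$9.18 interest = $1,320.41; pay $1,320.41 → $0.00

$0.00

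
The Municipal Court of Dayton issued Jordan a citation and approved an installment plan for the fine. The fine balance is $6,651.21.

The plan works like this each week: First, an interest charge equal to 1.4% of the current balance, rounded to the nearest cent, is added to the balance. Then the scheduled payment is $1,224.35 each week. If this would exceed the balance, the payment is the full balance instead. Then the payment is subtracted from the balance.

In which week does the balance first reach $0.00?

Week 1: $6,651.21 +$93.12 interest = $6,744.33; pay $1,224.35 → $5,519.98
Week 2: $5,519.98 +$77.28 interest = $5,597.26; pay $1,224.35 → $4,372.91
Week 3: $4,372.91 +$61.22 interest = $4,434.13; pay $1,224.35 → $3,209.78
Week 4: $3,209.78 +$44.94 interest = $3,254.72; pay $1,224.35 → $2,030.37
Week 5: $2,030.37 +$28.43 interest = $2,058.80; pay $1,224.35 → $834.45
Week 6: $834.45 +$11.68 interest = $846.13; pay $846.13 → $0.00
Balance reaches $0.00 in week 6.

6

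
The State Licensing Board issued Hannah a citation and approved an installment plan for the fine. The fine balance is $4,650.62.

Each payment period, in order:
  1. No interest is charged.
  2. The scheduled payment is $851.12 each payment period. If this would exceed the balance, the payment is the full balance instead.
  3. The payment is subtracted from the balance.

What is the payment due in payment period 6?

Payment period 1: $4,650.62 − $851.12 → $3,799.50
Payment period 2: $3,799.50 − $851.12 → $2,948.38
Payment period 3: $2,948.38 − $851.12 → $2,097.26
Payment period 4: $2,097.26 − $851.12 → $1,246.14
Payment period 5: $1,246.14 − $851.12 → $395.02
Payment period 6: $395.02 − $395.02 → $0.00

$395.02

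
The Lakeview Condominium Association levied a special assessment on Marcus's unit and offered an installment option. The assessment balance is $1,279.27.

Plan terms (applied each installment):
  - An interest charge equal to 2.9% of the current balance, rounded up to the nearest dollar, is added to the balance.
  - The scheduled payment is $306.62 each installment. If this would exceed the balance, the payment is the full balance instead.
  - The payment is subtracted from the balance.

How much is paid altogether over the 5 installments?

$1,388.27

# | Opening | Interest | Payment | End bal
1 | $1,279.27 | $38.00 | $306.62 | $1,010.65
2 | $1,010.65 | $30.00 | $306.62 | $734.03
3 | $734.03 | $22.00 | $306.62 | $449.41
4 | $449.41 | $14.00 | $306.62 | $156.79
5 | $156.79 | $5.00 | $161.79 | $0.00
Total paid: $1,388.27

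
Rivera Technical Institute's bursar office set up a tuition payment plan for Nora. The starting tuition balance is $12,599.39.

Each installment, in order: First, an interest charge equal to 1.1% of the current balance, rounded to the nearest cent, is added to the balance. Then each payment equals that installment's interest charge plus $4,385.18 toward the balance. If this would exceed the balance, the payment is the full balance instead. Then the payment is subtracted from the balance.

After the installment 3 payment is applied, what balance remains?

$0.00

Installment 1: opening $12,599.39; interest $138.59 → $12,737.98; payment $4,523.77; balance $8,214.21
Installment 2: opening $8,214.21; interest $90.36 → $8,304.57; payment $4,475.54; balance $3,829.03
Installment 3: opening $3,829.03; interest $42.12 → $3,871.15; payment $3,871.15; balance $0.00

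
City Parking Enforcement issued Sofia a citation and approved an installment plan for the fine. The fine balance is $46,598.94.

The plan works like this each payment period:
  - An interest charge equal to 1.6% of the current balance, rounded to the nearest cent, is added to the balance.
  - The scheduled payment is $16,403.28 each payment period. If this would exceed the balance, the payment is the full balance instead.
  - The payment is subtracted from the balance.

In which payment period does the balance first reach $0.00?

Payment period 1: opening $46,598.94; interest $745.58 → $47,344.52; payment $16,403.28; balance $30,941.24
Payment period 2: opening $30,941.24; interest $495.06 → $31,436.30; payment $16,403.28; balance $15,033.02
Payment period 3: opening $15,033.02; interest $240.53 → $15,273.55; payment $15,273.55; balance $0.00
Balance reaches $0.00 in payment period 3.

3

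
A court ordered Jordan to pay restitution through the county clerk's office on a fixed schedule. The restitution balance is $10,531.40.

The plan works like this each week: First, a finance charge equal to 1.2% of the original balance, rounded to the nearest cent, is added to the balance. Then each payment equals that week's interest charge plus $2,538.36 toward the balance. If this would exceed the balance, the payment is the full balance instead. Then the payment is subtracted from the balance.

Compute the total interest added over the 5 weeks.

$631.90

Week 1: $10,531.40 +$126.38 interest = $10,657.78; pay $2,664.74 → $7,993.04
Week 2: $7,993.04 +$126.38 interest = $8,119.42; pay $2,664.74 → $5,454.68
Week 3: $5,454.68 +$126.38 interest = $5,581.06; pay $2,664.74 → $2,916.32
Week 4: $2,916.32 +$126.38 interest = $3,042.70; pay $2,664.74 → $377.96
Week 5: $377.96 +$126.38 interest = $504.34; pay $504.34 → $0.00
Total interest: $126.38 + $126.38 + $126.38 + $126.38 + $126.38 = $631.90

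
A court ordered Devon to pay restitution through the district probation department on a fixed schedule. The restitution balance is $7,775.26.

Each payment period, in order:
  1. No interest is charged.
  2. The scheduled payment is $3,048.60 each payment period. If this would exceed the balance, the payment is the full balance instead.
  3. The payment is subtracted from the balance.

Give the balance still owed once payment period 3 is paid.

$0.00

# | Opening | Payment | End bal
1 | $7,775.26 | $3,048.60 | $4,726.66
2 | $4,726.66 | $3,048.60 | $1,678.06
3 | $1,678.06 | $1,678.06 | $0.00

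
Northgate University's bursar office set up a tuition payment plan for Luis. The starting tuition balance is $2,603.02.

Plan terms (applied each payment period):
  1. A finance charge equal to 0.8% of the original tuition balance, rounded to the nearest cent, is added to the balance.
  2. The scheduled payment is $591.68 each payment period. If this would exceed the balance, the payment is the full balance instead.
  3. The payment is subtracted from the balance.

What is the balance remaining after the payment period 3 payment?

Payment period 1: $2,603.02 +$20.82 interest = $2,623.84; pay $591.68 → $2,032.16
Payment period 2: $2,032.16 +$20.82 interest = $2,052.98; pay $591.68 → $1,461.30
Payment period 3: $1,461.30 +$20.82 interest = $1,482.12; pay $591.68 → $890.44

$890.44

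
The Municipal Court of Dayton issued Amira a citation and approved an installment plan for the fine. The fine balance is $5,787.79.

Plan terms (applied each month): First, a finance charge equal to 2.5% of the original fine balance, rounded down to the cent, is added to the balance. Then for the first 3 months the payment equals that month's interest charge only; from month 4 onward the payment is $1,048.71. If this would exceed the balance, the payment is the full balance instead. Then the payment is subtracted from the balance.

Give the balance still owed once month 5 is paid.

$3,979.75

Month 1: $5,787.79 +$144.69 interest = $5,932.48; pay $144.69 → $5,787.79
Month 2: $5,787.79 +$144.69 interest = $5,932.48; pay $144.69 → $5,787.79
Month 3: $5,787.79 +$144.69 interest = $5,932.48; pay $144.69 → $5,787.79
Month 4: $5,787.79 +$144.69 interest = $5,932.48; pay $1,048.71 → $4,883.77
Month 5: $4,883.77 +$144.69 interest = $5,028.46; pay $1,048.71 → $3,979.75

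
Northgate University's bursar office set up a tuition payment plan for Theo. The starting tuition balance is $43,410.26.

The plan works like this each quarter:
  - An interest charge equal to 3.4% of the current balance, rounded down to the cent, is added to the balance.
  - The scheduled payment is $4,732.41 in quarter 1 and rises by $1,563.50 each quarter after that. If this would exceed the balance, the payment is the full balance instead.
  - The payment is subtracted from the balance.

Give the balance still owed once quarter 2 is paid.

$35,223.10

Quarter 1: $43,410.26 +$1,475.94 interest = $44,886.20; pay $4,732.41 → $40,153.79
Quarter 2: $40,153.79 +$1,365.22 interest = $41,519.01; pay $6,295.91 → $35,223.10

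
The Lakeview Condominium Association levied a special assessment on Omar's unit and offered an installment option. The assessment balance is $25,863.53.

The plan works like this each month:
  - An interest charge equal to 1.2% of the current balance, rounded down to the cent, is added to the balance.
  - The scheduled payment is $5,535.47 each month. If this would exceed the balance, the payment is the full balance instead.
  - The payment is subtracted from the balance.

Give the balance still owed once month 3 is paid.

Month 1: opening $25,863.53; interest $310.36 → $26,173.89; payment $5,535.47; balance $20,638.42
Month 2: opening $20,638.42; interest $247.66 → $20,886.08; payment $5,535.47; balance $15,350.61
Month 3: opening $15,350.61; interest $184.20 → $15,534.81; payment $5,535.47; balance $9,999.34

$9,999.34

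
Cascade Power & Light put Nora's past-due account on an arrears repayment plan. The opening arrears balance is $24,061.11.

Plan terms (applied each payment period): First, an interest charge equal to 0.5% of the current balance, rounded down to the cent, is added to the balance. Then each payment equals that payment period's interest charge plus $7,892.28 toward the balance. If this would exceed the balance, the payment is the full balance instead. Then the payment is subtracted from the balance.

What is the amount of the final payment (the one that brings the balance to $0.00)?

$386.19

Payment period 1: opening $24,061.11; interest $120.30 → $24,181.41; payment $8,012.58; balance $16,168.83
Payment period 2: opening $16,168.83; interest $80.84 → $16,249.67; payment $7,973.12; balance $8,276.55
Payment period 3: opening $8,276.55; interest $41.38 → $8,317.93; payment $7,933.66; balance $384.27
Payment period 4: opening $384.27; interest $1.92 → $386.19; payment $386.19; balance $0.00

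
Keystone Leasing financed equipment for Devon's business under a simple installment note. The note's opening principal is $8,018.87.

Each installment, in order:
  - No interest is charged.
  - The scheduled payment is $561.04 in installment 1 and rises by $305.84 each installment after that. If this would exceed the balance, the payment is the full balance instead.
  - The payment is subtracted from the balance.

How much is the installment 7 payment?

Installment 1: opening $8,018.87; payment $561.04; balance $7,457.83
Installment 2: opening $7,457.83; payment $866.88; balance $6,590.95
Installment 3: opening $6,590.95; payment $1,172.72; balance $5,418.23
Installment 4: opening $5,418.23; payment $1,478.56; balance $3,939.67
Installment 5: opening $3,939.67; payment $1,784.40; balance $2,155.27
Installment 6: opening $2,155.27; payment $2,090.24; balance $65.03
Installment 7: opening $65.03; payment $65.03; balance $0.00

$65.03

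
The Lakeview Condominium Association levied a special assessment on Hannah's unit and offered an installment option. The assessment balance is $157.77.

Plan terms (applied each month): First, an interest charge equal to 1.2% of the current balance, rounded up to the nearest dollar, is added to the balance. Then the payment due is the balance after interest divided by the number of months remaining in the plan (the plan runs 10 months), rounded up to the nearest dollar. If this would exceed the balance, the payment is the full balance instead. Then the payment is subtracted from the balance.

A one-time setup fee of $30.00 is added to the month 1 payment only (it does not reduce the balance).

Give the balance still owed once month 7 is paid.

$50.77

# | Opening | Interest | Payment | Fee | End bal
1 | $157.77 | $2.00 | $16.00 | $30.00 | $143.77
2 | $143.77 | $2.00 | $17.00 | — | $128.77
3 | $128.77 | $2.00 | $17.00 | — | $113.77
4 | $113.77 | $2.00 | $17.00 | — | $98.77
5 | $98.77 | $2.00 | $17.00 | — | $83.77
6 | $83.77 | $2.00 | $18.00 | — | $67.77
7 | $67.77 | $1.00 | $18.00 | — | $50.77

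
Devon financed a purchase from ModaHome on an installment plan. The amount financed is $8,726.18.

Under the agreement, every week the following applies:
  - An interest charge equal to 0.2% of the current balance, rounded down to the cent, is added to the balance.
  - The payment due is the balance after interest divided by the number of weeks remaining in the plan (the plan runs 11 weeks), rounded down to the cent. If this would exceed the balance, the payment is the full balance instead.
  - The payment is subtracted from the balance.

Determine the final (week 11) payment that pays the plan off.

# | Opening | Interest | Payment | End bal
1 | $8,726.18 | $17.45 | $794.87 | $7,948.76
2 | $7,948.76 | $15.89 | $796.46 | $7,168.19
3 | $7,168.19 | $14.33 | $798.05 | $6,384.47
4 | $6,384.47 | $12.76 | $799.65 | $5,597.58
5 | $5,597.58 | $11.19 | $801.25 | $4,807.52
6 | $4,807.52 | $9.61 | $802.85 | $4,014.28
7 | $4,014.28 | $8.02 | $804.46 | $3,217.84
8 | $3,217.84 | $6.43 | $806.06 | $2,418.21
9 | $2,418.21 | $4.83 | $807.68 | $1,615.36
10 | $1,615.36 | $3.23 | $809.29 | $809.30
11 | $809.30 | $1.61 | $810.91 | $0.00

$810.91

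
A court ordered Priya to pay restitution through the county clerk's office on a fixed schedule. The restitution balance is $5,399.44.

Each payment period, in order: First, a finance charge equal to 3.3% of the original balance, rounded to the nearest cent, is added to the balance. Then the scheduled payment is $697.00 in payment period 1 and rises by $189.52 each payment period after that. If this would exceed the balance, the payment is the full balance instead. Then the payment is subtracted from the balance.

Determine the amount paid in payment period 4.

Payment period 1: opening $5,399.44; interest $178.18 → $5,577.62; payment $697.00; balance $4,880.62
Payment period 2: opening $4,880.62; interest $178.18 → $5,058.80; payment $886.52; balance $4,172.28
Payment period 3: opening $4,172.28; interest $178.18 → $4,350.46; payment $1,076.04; balance $3,274.42
Payment period 4: opening $3,274.42; interest $178.18 → $3,452.60; payment $1,265.56; balance $2,187.04

$1,265.56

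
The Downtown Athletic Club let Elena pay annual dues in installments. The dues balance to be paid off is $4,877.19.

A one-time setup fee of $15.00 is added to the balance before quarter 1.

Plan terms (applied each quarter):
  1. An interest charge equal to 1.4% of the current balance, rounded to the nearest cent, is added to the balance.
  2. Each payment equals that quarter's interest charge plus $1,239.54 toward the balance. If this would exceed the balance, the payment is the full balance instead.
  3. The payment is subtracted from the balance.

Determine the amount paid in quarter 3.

$1,273.32

Quarter 1: $4,892.19 +$68.49 interest = $4,960.68; pay $1,308.03 → $3,652.65
Quarter 2: $3,652.65 +$51.14 interest = $3,703.79; pay $1,290.68 → $2,413.11
Quarter 3: $2,413.11 +$33.78 interest = $2,446.89; pay $1,273.32 → $1,173.57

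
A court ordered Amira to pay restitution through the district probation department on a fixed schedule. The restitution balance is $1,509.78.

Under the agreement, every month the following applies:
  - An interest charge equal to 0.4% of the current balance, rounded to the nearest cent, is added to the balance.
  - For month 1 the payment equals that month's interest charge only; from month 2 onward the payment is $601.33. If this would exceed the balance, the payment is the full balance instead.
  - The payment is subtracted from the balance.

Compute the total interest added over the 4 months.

Month 1: $1,509.78 +$6.04 interest = $1,515.82; pay $6.04 → $1,509.78
Month 2: $1,509.78 +$6.04 interest = $1,515.82; pay $601.33 → $914.49
Month 3: $914.49 +$3.66 interest = $918.15; pay $601.33 → $316.82
Month 4: $316.82 +$1.27 interest = $318.09; pay $318.09 → $0.00
Total interest: $6.04 + $6.04 + $3.66 + $1.27 = $17.01

$17.01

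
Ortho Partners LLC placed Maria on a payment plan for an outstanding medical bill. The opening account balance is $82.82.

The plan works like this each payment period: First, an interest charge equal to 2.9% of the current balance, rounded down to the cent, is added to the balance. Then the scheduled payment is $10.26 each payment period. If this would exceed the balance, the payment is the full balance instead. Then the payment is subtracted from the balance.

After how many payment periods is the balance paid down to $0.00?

# | Opening | Interest | Payment | End bal
1 | $82.82 | $2.40 | $10.26 | $74.96
2 | $74.96 | $2.17 | $10.26 | $66.87
3 | $66.87 | $1.93 | $10.26 | $58.54
4 | $58.54 | $1.69 | $10.26 | $49.97
5 | $49.97 | $1.44 | $10.26 | $41.15
6 | $41.15 | $1.19 | $10.26 | $32.08
7 | $32.08 | $0.93 | $10.26 | $22.75
8 | $22.75 | $0.65 | $10.26 | $13.14
9 | $13.14 | $0.38 | $10.26 | $3.26
10 | $3.26 | $0.09 | $3.35 | $0.00
Balance reaches $0.00 in payment period 10.

10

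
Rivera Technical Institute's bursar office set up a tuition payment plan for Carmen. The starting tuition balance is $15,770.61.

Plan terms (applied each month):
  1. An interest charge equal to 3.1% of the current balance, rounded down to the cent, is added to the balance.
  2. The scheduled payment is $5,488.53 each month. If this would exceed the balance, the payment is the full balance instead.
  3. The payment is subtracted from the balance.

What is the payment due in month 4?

$311.24

# | Opening | Interest | Payment | End bal
1 | $15,770.61 | $488.88 | $5,488.53 | $10,770.96
2 | $10,770.96 | $333.89 | $5,488.53 | $5,616.32
3 | $5,616.32 | $174.10 | $5,488.53 | $301.89
4 | $301.89 | $9.35 | $311.24 | $0.00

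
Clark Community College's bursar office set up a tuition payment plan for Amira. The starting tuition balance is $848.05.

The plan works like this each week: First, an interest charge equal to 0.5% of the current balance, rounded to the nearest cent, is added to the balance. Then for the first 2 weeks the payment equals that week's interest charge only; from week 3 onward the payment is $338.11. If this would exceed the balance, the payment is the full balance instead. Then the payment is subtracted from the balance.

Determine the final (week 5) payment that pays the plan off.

Week 1: $848.05 +$4.24 interest = $852.29; pay $4.24 → $848.05
Week 2: $848.05 +$4.24 interest = $852.29; pay $4.24 → $848.05
Week 3: $848.05 +$4.24 interest = $852.29; pay $338.11 → $514.18
Week 4: $514.18 +$2.57 interest = $516.75; pay $338.11 → $178.64
Week 5: $178.64 +$0.89 interest = $179.53; pay $179.53 → $0.00

$179.53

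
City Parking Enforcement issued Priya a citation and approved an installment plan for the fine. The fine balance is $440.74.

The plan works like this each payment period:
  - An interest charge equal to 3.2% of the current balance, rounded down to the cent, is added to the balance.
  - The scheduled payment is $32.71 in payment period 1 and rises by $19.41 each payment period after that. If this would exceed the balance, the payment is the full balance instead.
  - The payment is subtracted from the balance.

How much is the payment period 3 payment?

$71.53

Payment period 1: $440.74 +$14.10 interest = $454.84; pay $32.71 → $422.13
Payment period 2: $422.13 +$13.50 interest = $435.63; pay $52.12 → $383.51
Payment period 3: $383.51 +$12.27 interest = $395.78; pay $71.53 → $324.25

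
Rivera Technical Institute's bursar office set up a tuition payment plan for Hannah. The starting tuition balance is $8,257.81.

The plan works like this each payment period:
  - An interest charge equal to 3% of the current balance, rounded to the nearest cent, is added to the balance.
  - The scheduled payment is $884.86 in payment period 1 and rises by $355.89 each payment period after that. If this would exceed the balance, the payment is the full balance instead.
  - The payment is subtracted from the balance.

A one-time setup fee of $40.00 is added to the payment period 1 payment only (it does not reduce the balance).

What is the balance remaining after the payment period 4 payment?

Payment period 1: opening $8,257.81; interest $247.73 → $8,505.54; payment $884.86 (+ $40.00 fee); balance $7,620.68
Payment period 2: opening $7,620.68; interest $228.62 → $7,849.30; payment $1,240.75; balance $6,608.55
Payment period 3: opening $6,608.55; interest $198.26 → $6,806.81; payment $1,596.64; balance $5,210.17
Payment period 4: opening $5,210.17; interest $156.31 → $5,366.48; payment $1,952.53; balance $3,413.95

$3,413.95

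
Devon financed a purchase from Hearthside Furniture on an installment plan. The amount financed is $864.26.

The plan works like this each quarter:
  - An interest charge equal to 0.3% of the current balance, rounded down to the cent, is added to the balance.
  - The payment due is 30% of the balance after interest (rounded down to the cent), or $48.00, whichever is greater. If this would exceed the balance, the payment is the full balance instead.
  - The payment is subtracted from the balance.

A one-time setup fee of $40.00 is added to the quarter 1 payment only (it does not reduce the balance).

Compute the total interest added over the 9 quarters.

# | Opening | Interest | Payment | Fee | End bal
1 | $864.26 | $2.59 | $260.05 | $40.00 | $606.80
2 | $606.80 | $1.82 | $182.58 | — | $426.04
3 | $426.04 | $1.27 | $128.19 | — | $299.12
4 | $299.12 | $0.89 | $90.00 | — | $210.01
5 | $210.01 | $0.63 | $63.19 | — | $147.45
6 | $147.45 | $0.44 | $48.00 | — | $99.89
7 | $99.89 | $0.29 | $48.00 | — | $52.18
8 | $52.18 | $0.15 | $48.00 | — | $4.33
9 | $4.33 | $0.01 | $4.34 | — | $0.00
Total interest: $2.59 + $1.82 + $1.27 + $0.89 + $0.63 + $0.44 + $0.29 + $0.15 + $0.01 = $8.09

$8.09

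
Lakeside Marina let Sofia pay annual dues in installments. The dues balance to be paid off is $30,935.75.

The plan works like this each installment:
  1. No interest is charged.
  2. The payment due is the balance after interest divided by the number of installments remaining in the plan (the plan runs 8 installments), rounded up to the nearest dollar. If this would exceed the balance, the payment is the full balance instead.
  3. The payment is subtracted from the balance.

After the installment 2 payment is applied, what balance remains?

Installment 1: opening $30,935.75; payment $3,867.00; balance $27,068.75
Installment 2: opening $27,068.75; payment $3,867.00; balance $23,201.75

$23,201.75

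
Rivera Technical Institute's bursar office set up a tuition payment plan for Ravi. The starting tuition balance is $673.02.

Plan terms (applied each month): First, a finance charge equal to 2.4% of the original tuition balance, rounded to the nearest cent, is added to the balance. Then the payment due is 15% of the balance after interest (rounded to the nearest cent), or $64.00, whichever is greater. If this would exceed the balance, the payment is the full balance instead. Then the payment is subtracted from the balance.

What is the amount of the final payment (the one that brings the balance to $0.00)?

Month 1: $673.02 +$16.15 interest = $689.17; pay $103.38 → $585.79
Month 2: $585.79 +$16.15 interest = $601.94; pay $90.29 → $511.65
Month 3: $511.65 +$16.15 interest = $527.80; pay $79.17 → $448.63
Month 4: $448.63 +$16.15 interest = $464.78; pay $69.72 → $395.06
Month 5: $395.06 +$16.15 interest = $411.21; pay $64.00 → $347.21
Month 6: $347.21 +$16.15 interest = $363.36; pay $64.00 → $299.36
Month 7: $299.36 +$16.15 interest = $315.51; pay $64.00 → $251.51
Month 8: $251.51 +$16.15 interest = $267.66; pay $64.00 → $203.66
Month 9: $203.66 +$16.15 interest = $219.81; pay $64.00 → $155.81
Month 10: $155.81 +$16.15 interest = $171.96; pay $64.00 → $107.96
Month 11: $107.96 +$16.15 interest = $124.11; pay $64.00 → $60.11
Month 12: $60.11 +$16.15 interest = $76.26; pay $64.00 → $12.26
Month 13: $12.26 +$16.15 interest = $28.41; pay $28.41 → $0.00

$28.41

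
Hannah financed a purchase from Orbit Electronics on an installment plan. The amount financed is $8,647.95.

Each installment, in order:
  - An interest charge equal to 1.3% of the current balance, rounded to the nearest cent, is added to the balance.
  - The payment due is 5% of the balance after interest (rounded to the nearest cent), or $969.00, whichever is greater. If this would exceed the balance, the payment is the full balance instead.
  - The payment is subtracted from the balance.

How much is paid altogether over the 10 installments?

$9,253.32

Installment 1: opening $8,647.95; interest $112.42 → $8,760.37; payment $969.00; balance $7,791.37
Installment 2: opening $7,791.37; interest $101.29 → $7,892.66; payment $969.00; balance $6,923.66
Installment 3: opening $6,923.66; interest $90.01 → $7,013.67; payment $969.00; balance $6,044.67
Installment 4: opening $6,044.67; interest $78.58 → $6,123.25; payment $969.00; balance $5,154.25
Installment 5: opening $5,154.25; interest $67.01 → $5,221.26; payment $969.00; balance $4,252.26
Installment 6: opening $4,252.26; interest $55.28 → $4,307.54; payment $969.00; balance $3,338.54
Installment 7: opening $3,338.54; interest $43.40 → $3,381.94; payment $969.00; balance $2,412.94
Installment 8: opening $2,412.94; interest $31.37 → $2,444.31; payment $969.00; balance $1,475.31
Installment 9: opening $1,475.31; interest $19.18 → $1,494.49; payment $969.00; balance $525.49
Installment 10: opening $525.49; interest $6.83 → $532.32; payment $532.32; balance $0.00
Total paid: $9,253.32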